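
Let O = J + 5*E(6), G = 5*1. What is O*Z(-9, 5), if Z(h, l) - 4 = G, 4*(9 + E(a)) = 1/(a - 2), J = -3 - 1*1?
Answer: -7011/16 ≈ -438.19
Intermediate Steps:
J = -4 (J = -3 - 1 = -4)
E(a) = -9 + 1/(4*(-2 + a)) (E(a) = -9 + 1/(4*(a - 2)) = -9 + 1/(4*(-2 + a)))
G = 5
Z(h, l) = 9 (Z(h, l) = 4 + 5 = 9)
O = -779/16 (O = -4 + 5*((73 - 36*6)/(4*(-2 + 6))) = -4 + 5*((¼)*(73 - 216)/4) = -4 + 5*((¼)*(¼)*(-143)) = -4 + 5*(-143/16) = -4 - 715/16 = -779/16 ≈ -48.688)
O*Z(-9, 5) = -779/16*9 = -7011/16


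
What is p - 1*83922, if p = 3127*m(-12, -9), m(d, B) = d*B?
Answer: 253794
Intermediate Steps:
m(d, B) = B*d
p = 337716 (p = 3127*(-9*(-12)) = 3127*108 = 337716)
p - 1*83922 = 337716 - 1*83922 = 337716 - 83922 = 253794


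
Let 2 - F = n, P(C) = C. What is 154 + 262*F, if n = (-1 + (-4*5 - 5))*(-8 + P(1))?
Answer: -47006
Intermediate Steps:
n = 182 (n = (-1 + (-4*5 - 5))*(-8 + 1) = (-1 + (-20 - 5))*(-7) = (-1 - 25)*(-7) = -26*(-7) = 182)
F = -180 (F = 2 - 1*182 = 2 - 182 = -180)
154 + 262*F = 154 + 262*(-180) = 154 - 47160 = -47006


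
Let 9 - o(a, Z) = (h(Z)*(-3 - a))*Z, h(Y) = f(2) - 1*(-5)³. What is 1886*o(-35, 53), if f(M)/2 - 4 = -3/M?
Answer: -415808306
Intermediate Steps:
f(M) = 8 - 6/M (f(M) = 8 + 2*(-3/M) = 8 - 6/M)
h(Y) = 130 (h(Y) = (8 - 6/2) - 1*(-5)³ = (8 - 6*½) - 1*(-125) = (8 - 3) + 125 = 5 + 125 = 130)
o(a, Z) = 9 - Z*(-390 - 130*a) (o(a, Z) = 9 - 130*(-3 - a)*Z = 9 - (-390 - 130*a)*Z = 9 - Z*(-390 - 130*a))
1886*o(-35, 53) = 1886*(9 + 390*53 + 130*53*(-35)) = 1886*(9 + 20670 - 241150) = 1886*(-220471) = -415808306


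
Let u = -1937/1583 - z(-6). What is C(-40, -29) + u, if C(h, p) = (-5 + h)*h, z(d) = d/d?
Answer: 2845880/1583 ≈ 1797.8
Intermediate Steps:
z(d) = 1
C(h, p) = h*(-5 + h)
u = -3520/1583 (u = -1937/1583 - 1*1 = -1937*1/1583 - 1 = -1937/1583 - 1 = -3520/1583 ≈ -2.2236)
C(-40, -29) + u = -40*(-5 - 40) - 3520/1583 = -40*(-45) - 3520/1583 = 1800 - 3520/1583 = 2845880/1583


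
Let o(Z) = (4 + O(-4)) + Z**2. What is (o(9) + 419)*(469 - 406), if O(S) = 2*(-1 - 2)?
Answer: 31374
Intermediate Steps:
O(S) = -6 (O(S) = 2*(-3) = -6)
o(Z) = -2 + Z**2 (o(Z) = (4 - 6) + Z**2 = -2 + Z**2)
(o(9) + 419)*(469 - 406) = ((-2 + 9**2) + 419)*(469 - 406) = ((-2 + 81) + 419)*63 = (79 + 419)*63 = 498*63 = 31374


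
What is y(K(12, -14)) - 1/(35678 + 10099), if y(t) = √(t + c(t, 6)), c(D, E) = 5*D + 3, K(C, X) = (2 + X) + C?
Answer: -1/45777 + √3 ≈ 1.7320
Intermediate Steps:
K(C, X) = 2 + C + X
c(D, E) = 3 + 5*D
y(t) = √(3 + 6*t) (y(t) = √(t + (3 + 5*t)) = √(3 + 6*t))
y(K(12, -14)) - 1/(35678 + 10099) = √(3 + 6*(2 + 12 - 14)) - 1/(35678 + 10099) = √(3 + 6*0) - 1/45777 = √(3 + 0) - 1*1/45777 = √3 - 1/45777 = -1/45777 + √3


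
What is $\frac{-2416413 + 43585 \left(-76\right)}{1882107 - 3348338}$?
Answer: $\frac{5728873}{1466231} \approx 3.9072$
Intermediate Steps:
$\frac{-2416413 + 43585 \left(-76\right)}{1882107 - 3348338} = \frac{-2416413 - 3312460}{-1466231} = \left(-5728873\right) \left(- \frac{1}{1466231}\right) = \frac{5728873}{1466231}$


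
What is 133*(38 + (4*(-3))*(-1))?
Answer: 6650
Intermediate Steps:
133*(38 + (4*(-3))*(-1)) = 133*(38 - 12*(-1)) = 133*(38 + 12) = 133*50 = 6650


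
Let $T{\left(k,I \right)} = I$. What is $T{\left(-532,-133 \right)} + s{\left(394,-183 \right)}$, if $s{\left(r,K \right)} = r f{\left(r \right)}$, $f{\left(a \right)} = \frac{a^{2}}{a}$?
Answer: $155103$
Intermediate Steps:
$f{\left(a \right)} = a$
$s{\left(r,K \right)} = r^{2}$ ($s{\left(r,K \right)} = r r = r^{2}$)
$T{\left(-532,-133 \right)} + s{\left(394,-183 \right)} = -133 + 394^{2} = -133 + 155236 = 155103$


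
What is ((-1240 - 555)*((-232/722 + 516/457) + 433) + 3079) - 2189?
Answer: -128318277945/164977 ≈ -7.7780e+5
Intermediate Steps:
((-1240 - 555)*((-232/722 + 516/457) + 433) + 3079) - 2189 = (-1795*((-232*1/722 + 516*(1/457)) + 433) + 3079) - 2189 = (-1795*((-116/361 + 516/457) + 433) + 3079) - 2189 = (-1795*(133264/164977 + 433) + 3079) - 2189 = (-1795*71568305/164977 + 3079) - 2189 = (-128465107475/164977 + 3079) - 2189 = -127957143292/164977 - 2189 = -128318277945/164977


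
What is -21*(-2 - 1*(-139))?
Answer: -2877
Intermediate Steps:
-21*(-2 - 1*(-139)) = -21*(-2 + 139) = -21*137 = -2877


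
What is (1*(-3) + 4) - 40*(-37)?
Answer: 1481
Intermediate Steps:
(1*(-3) + 4) - 40*(-37) = (-3 + 4) + 1480 = 1 + 1480 = 1481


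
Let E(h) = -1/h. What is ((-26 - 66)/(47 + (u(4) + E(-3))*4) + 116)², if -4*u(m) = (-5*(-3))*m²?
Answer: 8479744/625 ≈ 13568.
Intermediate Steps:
u(m) = -15*m²/4 (u(m) = -(-5*(-3))*m²/4 = -15*m²/4)
((-26 - 66)/(47 + (u(4) + E(-3))*4) + 116)² = ((-26 - 66)/(47 + (-15/4*4² - 1/(-3))*4) + 116)² = (-92/(47 + (-15/4*16 - 1*(-⅓))*4) + 116)² = (-92/(47 + (-60 + ⅓)*4) + 116)² = (-92/(47 - 179/3*4) + 116)² = (-92/(47 - 716/3) + 116)² = (-92/(-575/3) + 116)² = (-92*(-3/575) + 116)² = (12/25 + 116)² = (2912/25)² = 8479744/625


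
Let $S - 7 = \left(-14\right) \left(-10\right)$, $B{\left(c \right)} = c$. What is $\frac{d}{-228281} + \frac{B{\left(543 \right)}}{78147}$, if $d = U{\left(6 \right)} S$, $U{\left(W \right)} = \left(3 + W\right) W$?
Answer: $- \frac{165458101}{5946491769} \approx -0.027824$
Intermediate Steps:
$S = 147$ ($S = 7 - -140 = 7 + 140 = 147$)
$U{\left(W \right)} = W \left(3 + W\right)$
$d = 7938$ ($d = 6 \left(3 + 6\right) 147 = 6 \cdot 9 \cdot 147 = 54 \cdot 147 = 7938$)
$\frac{d}{-228281} + \frac{B{\left(543 \right)}}{78147} = \frac{7938}{-228281} + \frac{543}{78147} = 7938 \left(- \frac{1}{228281}\right) + 543 \cdot \frac{1}{78147} = - \frac{7938}{228281} + \frac{181}{26049} = - \frac{165458101}{5946491769}$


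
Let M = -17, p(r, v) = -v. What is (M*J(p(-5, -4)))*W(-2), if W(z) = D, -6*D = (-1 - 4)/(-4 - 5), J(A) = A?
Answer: 170/27 ≈ 6.2963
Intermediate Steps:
D = -5/54 (D = -(-1 - 4)/(6*(-4 - 5)) = -(-5)/(6*(-9)) = -(-5)*(-1)/(6*9) = -1/6*5/9 = -5/54 ≈ -0.092593)
W(z) = -5/54
(M*J(p(-5, -4)))*W(-2) = -(-17)*(-4)*(-5/54) = -17*4*(-5/54) = -68*(-5/54) = 170/27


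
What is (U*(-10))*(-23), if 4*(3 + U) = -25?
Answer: -4255/2 ≈ -2127.5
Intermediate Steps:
U = -37/4 (U = -3 + (¼)*(-25) = -3 - 25/4 = -37/4 ≈ -9.2500)
(U*(-10))*(-23) = -37/4*(-10)*(-23) = (185/2)*(-23) = -4255/2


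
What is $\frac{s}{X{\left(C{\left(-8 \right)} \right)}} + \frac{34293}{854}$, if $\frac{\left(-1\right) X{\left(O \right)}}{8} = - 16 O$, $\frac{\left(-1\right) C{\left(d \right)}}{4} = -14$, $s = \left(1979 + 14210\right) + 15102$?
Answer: $\frac{19466767}{437248} \approx 44.521$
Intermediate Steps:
$s = 31291$ ($s = 16189 + 15102 = 31291$)
$C{\left(d \right)} = 56$ ($C{\left(d \right)} = \left(-4\right) \left(-14\right) = 56$)
$X{\left(O \right)} = 128 O$ ($X{\left(O \right)} = - 8 \left(- 16 O\right) = 128 O$)
$\frac{s}{X{\left(C{\left(-8 \right)} \right)}} + \frac{34293}{854} = \frac{31291}{128 \cdot 56} + \frac{34293}{854} = \frac{31291}{7168} + 34293 \cdot \frac{1}{854} = 31291 \cdot \frac{1}{7168} + \frac{4899}{122} = \frac{31291}{7168} + \frac{4899}{122} = \frac{19466767}{437248}$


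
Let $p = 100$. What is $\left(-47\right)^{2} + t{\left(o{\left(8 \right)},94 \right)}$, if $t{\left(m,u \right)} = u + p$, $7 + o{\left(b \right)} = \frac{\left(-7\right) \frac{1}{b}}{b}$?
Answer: $2403$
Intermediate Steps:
$o{\left(b \right)} = -7 - \frac{7}{b^{2}}$ ($o{\left(b \right)} = -7 + \frac{\left(-7\right) \frac{1}{b}}{b} = -7 - \frac{7}{b^{2}}$)
$t{\left(m,u \right)} = 100 + u$ ($t{\left(m,u \right)} = u + 100 = 100 + u$)
$\left(-47\right)^{2} + t{\left(o{\left(8 \right)},94 \right)} = \left(-47\right)^{2} + \left(100 + 94\right) = 2209 + 194 = 2403$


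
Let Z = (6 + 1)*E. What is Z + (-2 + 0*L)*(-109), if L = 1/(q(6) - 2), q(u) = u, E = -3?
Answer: 197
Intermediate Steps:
L = ¼ (L = 1/(6 - 2) = 1/4 = ¼ ≈ 0.25000)
Z = -21 (Z = (6 + 1)*(-3) = 7*(-3) = -21)
Z + (-2 + 0*L)*(-109) = -21 + (-2 + 0*(¼))*(-109) = -21 + (-2 + 0)*(-109) = -21 - 2*(-109) = -21 + 218 = 197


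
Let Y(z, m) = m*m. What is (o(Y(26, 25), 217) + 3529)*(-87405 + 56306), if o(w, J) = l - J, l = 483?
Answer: -118020705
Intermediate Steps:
Y(z, m) = m²
o(w, J) = 483 - J
(o(Y(26, 25), 217) + 3529)*(-87405 + 56306) = ((483 - 1*217) + 3529)*(-87405 + 56306) = ((483 - 217) + 3529)*(-31099) = (266 + 3529)*(-31099) = 3795*(-31099) = -118020705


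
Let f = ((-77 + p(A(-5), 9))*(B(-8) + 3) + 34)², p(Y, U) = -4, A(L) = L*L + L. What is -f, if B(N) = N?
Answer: -192721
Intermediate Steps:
A(L) = L + L² (A(L) = L² + L = L + L²)
f = 192721 (f = ((-77 - 4)*(-8 + 3) + 34)² = (-81*(-5) + 34)² = (405 + 34)² = 439² = 192721)
-f = -1*192721 = -192721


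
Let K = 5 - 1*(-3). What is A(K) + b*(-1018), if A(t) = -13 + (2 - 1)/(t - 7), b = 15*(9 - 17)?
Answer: 122148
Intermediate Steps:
b = -120 (b = 15*(-8) = -120)
K = 8 (K = 5 + 3 = 8)
A(t) = -13 + 1/(-7 + t)
A(K) + b*(-1018) = (92 - 13*8)/(-7 + 8) - 120*(-1018) = (92 - 104)/1 + 122160 = 1*(-12) + 122160 = -12 + 122160 = 122148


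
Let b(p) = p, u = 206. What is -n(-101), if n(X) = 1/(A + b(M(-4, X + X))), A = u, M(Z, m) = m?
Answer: -1/4 ≈ -0.25000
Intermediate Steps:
A = 206
n(X) = 1/(206 + 2*X) (n(X) = 1/(206 + (X + X)) = 1/(206 + 2*X))
-n(-101) = -1/(2*(103 - 101)) = -1/(2*2) = -1*1/4 = -1/4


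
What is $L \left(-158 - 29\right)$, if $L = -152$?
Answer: $28424$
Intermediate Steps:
$L \left(-158 - 29\right) = - 152 \left(-158 - 29\right) = \left(-152\right) \left(-187\right) = 28424$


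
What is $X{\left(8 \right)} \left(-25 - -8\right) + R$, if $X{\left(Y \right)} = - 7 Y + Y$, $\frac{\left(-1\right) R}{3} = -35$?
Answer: $921$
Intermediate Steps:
$R = 105$ ($R = \left(-3\right) \left(-35\right) = 105$)
$X{\left(Y \right)} = - 6 Y$
$X{\left(8 \right)} \left(-25 - -8\right) + R = \left(-6\right) 8 \left(-25 - -8\right) + 105 = - 48 \left(-25 + 8\right) + 105 = \left(-48\right) \left(-17\right) + 105 = 816 + 105 = 921$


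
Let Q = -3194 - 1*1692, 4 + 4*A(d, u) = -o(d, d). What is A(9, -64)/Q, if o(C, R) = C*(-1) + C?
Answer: 1/4886 ≈ 0.00020467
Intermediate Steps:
o(C, R) = 0 (o(C, R) = -C + C = 0)
A(d, u) = -1 (A(d, u) = -1 + (-1*0)/4 = -1 + (¼)*0 = -1 + 0 = -1)
Q = -4886 (Q = -3194 - 1692 = -4886)
A(9, -64)/Q = -1/(-4886) = -1*(-1/4886) = 1/4886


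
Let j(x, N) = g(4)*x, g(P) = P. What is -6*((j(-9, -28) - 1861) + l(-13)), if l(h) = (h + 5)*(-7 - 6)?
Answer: 10758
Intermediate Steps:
j(x, N) = 4*x
l(h) = -65 - 13*h (l(h) = (5 + h)*(-13) = -65 - 13*h)
-6*((j(-9, -28) - 1861) + l(-13)) = -6*((4*(-9) - 1861) + (-65 - 13*(-13))) = -6*((-36 - 1861) + (-65 + 169)) = -6*(-1897 + 104) = -6*(-1793) = 10758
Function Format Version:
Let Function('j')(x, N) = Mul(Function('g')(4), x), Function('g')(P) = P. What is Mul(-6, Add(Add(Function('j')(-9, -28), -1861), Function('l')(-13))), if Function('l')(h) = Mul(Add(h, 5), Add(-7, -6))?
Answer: 10758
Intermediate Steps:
Function('j')(x, N) = Mul(4, x)
Function('l')(h) = Add(-65, Mul(-13, h)) (Function('l')(h) = Mul(Add(5, h), -13) = Add(-65, Mul(-13, h)))
Mul(-6, Add(Add(Function('j')(-9, -28), -1861), Function('l')(-13))) = Mul(-6, Add(Add(Mul(4, -9), -1861), Add(-65, Mul(-13, -13)))) = Mul(-6, Add(Add(-36, -1861), Add(-65, 169))) = Mul(-6, Add(-1897, 104)) = Mul(-6, -1793) = 10758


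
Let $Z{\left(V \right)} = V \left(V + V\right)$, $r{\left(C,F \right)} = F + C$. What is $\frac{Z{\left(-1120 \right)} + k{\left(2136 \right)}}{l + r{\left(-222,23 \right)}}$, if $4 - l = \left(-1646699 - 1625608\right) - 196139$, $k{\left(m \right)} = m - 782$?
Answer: $\frac{2510154}{3468251} \approx 0.72375$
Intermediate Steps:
$r{\left(C,F \right)} = C + F$
$k{\left(m \right)} = -782 + m$
$l = 3468450$ ($l = 4 - \left(\left(-1646699 - 1625608\right) - 196139\right) = 4 - \left(-3272307 - 196139\right) = 4 - -3468446 = 4 + 3468446 = 3468450$)
$Z{\left(V \right)} = 2 V^{2}$ ($Z{\left(V \right)} = V 2 V = 2 V^{2}$)
$\frac{Z{\left(-1120 \right)} + k{\left(2136 \right)}}{l + r{\left(-222,23 \right)}} = \frac{2 \left(-1120\right)^{2} + \left(-782 + 2136\right)}{3468450 + \left(-222 + 23\right)} = \frac{2 \cdot 1254400 + 1354}{3468450 - 199} = \frac{2508800 + 1354}{3468251} = 2510154 \cdot \frac{1}{3468251} = \frac{2510154}{3468251}$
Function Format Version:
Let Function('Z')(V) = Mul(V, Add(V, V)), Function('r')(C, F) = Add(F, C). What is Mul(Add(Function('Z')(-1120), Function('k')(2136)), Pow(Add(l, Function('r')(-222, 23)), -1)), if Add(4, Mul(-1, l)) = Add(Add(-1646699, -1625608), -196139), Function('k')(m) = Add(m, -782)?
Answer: Rational(2510154, 3468251) ≈ 0.72375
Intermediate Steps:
Function('r')(C, F) = Add(C, F)
Function('k')(m) = Add(-782, m)
l = 3468450 (l = Add(4, Mul(-1, Add(Add(-1646699, -1625608), -196139))) = Add(4, Mul(-1, Add(-3272307, -196139))) = Add(4, Mul(-1, -3468446)) = Add(4, 3468446) = 3468450)
Function('Z')(V) = Mul(2, Pow(V, 2)) (Function('Z')(V) = Mul(V, Mul(2, V)) = Mul(2, Pow(V, 2)))
Mul(Add(Function('Z')(-1120), Function('k')(2136)), Pow(Add(l, Function('r')(-222, 23)), -1)) = Mul(Add(Mul(2, Pow(-1120, 2)), Add(-782, 2136)), Pow(Add(3468450, Add(-222, 23)), -1)) = Mul(Add(Mul(2, 1254400), 1354), Pow(Add(3468450, -199), -1)) = Mul(Add(2508800, 1354), Pow(3468251, -1)) = Mul(2510154, Rational(1, 3468251)) = Rational(2510154, 3468251)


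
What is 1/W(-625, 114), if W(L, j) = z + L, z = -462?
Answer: -1/1087 ≈ -0.00091996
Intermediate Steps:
W(L, j) = -462 + L
1/W(-625, 114) = 1/(-462 - 625) = 1/(-1087) = -1/1087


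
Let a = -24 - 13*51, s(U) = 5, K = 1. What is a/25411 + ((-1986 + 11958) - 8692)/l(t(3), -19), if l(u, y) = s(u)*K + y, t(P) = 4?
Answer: -16267849/177877 ≈ -91.456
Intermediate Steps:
l(u, y) = 5 + y (l(u, y) = 5*1 + y = 5 + y)
a = -687 (a = -24 - 663 = -687)
a/25411 + ((-1986 + 11958) - 8692)/l(t(3), -19) = -687/25411 + ((-1986 + 11958) - 8692)/(5 - 19) = -687*1/25411 + (9972 - 8692)/(-14) = -687/25411 + 1280*(-1/14) = -687/25411 - 640/7 = -16267849/177877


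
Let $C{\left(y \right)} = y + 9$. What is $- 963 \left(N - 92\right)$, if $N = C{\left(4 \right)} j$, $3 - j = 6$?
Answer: $126153$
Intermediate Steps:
$C{\left(y \right)} = 9 + y$
$j = -3$ ($j = 3 - 6 = -3$)
$N = -39$ ($N = \left(9 + 4\right) \left(-3\right) = 13 \left(-3\right) = -39$)
$- 963 \left(N - 92\right) = - 963 \left(-39 - 92\right) = \left(-963\right) \left(-131\right) = 126153$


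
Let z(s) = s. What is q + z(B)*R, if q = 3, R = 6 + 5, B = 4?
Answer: 47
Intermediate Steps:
R = 11
q + z(B)*R = 3 + 4*11 = 3 + 44 = 47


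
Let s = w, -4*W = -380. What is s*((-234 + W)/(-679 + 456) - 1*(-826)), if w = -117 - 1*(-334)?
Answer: 40001129/223 ≈ 1.7938e+5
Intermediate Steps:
W = 95 (W = -1/4*(-380) = 95)
w = 217 (w = -117 + 334 = 217)
s = 217
s*((-234 + W)/(-679 + 456) - 1*(-826)) = 217*((-234 + 95)/(-679 + 456) - 1*(-826)) = 217*(-139/(-223) + 826) = 217*(-139*(-1/223) + 826) = 217*(139/223 + 826) = 217*(184337/223) = 40001129/223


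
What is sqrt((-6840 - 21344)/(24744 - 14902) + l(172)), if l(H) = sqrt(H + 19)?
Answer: sqrt(-69346732 + 24216241*sqrt(191))/4921 ≈ 3.3101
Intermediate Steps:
l(H) = sqrt(19 + H)
sqrt((-6840 - 21344)/(24744 - 14902) + l(172)) = sqrt((-6840 - 21344)/(24744 - 14902) + sqrt(19 + 172)) = sqrt(-28184/9842 + sqrt(191)) = sqrt(-28184*1/9842 + sqrt(191)) = sqrt(-14092/4921 + sqrt(191))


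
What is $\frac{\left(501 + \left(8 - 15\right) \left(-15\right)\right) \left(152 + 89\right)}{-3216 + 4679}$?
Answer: $\frac{146046}{1463} \approx 99.826$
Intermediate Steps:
$\frac{\left(501 + \left(8 - 15\right) \left(-15\right)\right) \left(152 + 89\right)}{-3216 + 4679} = \frac{\left(501 - -105\right) 241}{1463} = \frac{\left(501 + 105\right) 241}{1463} = \frac{606 \cdot 241}{1463} = \frac{1}{1463} \cdot 146046 = \frac{146046}{1463}$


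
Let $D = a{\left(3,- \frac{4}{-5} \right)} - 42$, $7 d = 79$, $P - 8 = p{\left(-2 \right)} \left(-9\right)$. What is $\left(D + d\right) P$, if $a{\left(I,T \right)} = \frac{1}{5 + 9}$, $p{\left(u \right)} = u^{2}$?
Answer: $858$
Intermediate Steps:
$a{\left(I,T \right)} = \frac{1}{14}$
$P = -28$ ($P = 8 + \left(-2\right)^{2} \left(-9\right) = 8 + 4 \left(-9\right) = 8 - 36 = -28$)
$d = \frac{79}{7}$ ($d = \frac{1}{7} \cdot 79 = \frac{79}{7} \approx 11.286$)
$D = - \frac{587}{14}$ ($D = \frac{1}{14} - 42 = - \frac{587}{14} \approx -41.929$)
$\left(D + d\right) P = \left(- \frac{587}{14} + \frac{79}{7}\right) \left(-28\right) = \left(- \frac{429}{14}\right) \left(-28\right) = 858$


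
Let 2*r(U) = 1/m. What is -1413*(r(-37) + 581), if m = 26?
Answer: -42690969/52 ≈ -8.2098e+5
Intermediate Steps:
r(U) = 1/52 (r(U) = (½)/26 = (½)*(1/26) = 1/52)
-1413*(r(-37) + 581) = -1413*(1/52 + 581) = -1413*30213/52 = -42690969/52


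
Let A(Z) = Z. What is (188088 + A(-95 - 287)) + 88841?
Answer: 276547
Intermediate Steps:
(188088 + A(-95 - 287)) + 88841 = (188088 + (-95 - 287)) + 88841 = (188088 - 382) + 88841 = 187706 + 88841 = 276547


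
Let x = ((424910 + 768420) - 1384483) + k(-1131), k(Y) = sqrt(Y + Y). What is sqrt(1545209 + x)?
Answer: sqrt(1354056 + I*sqrt(2262)) ≈ 1163.6 + 0.02*I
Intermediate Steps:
k(Y) = sqrt(2)*sqrt(Y) (k(Y) = sqrt(2*Y) = sqrt(2)*sqrt(Y))
x = -191153 + I*sqrt(2262) (x = ((424910 + 768420) - 1384483) + sqrt(2)*sqrt(-1131) = (1193330 - 1384483) + sqrt(2)*(I*sqrt(1131)) = -191153 + I*sqrt(2262) ≈ -1.9115e+5 + 47.56*I)
sqrt(1545209 + x) = sqrt(1545209 + (-191153 + I*sqrt(2262))) = sqrt(1354056 + I*sqrt(2262))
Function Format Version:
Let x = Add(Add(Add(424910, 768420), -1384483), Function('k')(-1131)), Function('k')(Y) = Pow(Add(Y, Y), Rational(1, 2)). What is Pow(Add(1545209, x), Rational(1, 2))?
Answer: Pow(Add(1354056, Mul(I, Pow(2262, Rational(1, 2)))), Rational(1, 2)) ≈ Add(1163.6, Mul(0.02, I))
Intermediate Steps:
Function('k')(Y) = Mul(Pow(2, Rational(1, 2)), Pow(Y, Rational(1, 2))) (Function('k')(Y) = Pow(Mul(2, Y), Rational(1, 2)) = Mul(Pow(2, Rational(1, 2)), Pow(Y, Rational(1, 2))))
x = Add(-191153, Mul(I, Pow(2262, Rational(1, 2)))) (x = Add(Add(Add(424910, 768420), -1384483), Mul(Pow(2, Rational(1, 2)), Pow(-1131, Rational(1, 2)))) = Add(Add(1193330, -1384483), Mul(Pow(2, Rational(1, 2)), Mul(I, Pow(1131, Rational(1, 2))))) = Add(-191153, Mul(I, Pow(2262, Rational(1, 2)))) ≈ Add(-1.9115e+5, Mul(47.560, I)))
Pow(Add(1545209, x), Rational(1, 2)) = Pow(Add(1545209, Add(-191153, Mul(I, Pow(2262, Rational(1, 2))))), Rational(1, 2)) = Pow(Add(1354056, Mul(I, Pow(2262, Rational(1, 2)))), Rational(1, 2))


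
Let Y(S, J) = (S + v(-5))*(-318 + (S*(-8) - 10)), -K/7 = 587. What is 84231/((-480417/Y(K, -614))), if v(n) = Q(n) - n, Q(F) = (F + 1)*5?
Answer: 538322150016/22877 ≈ 2.3531e+7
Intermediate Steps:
Q(F) = 5 + 5*F (Q(F) = (1 + F)*5 = 5 + 5*F)
K = -4109 (K = -7*587 = -4109)
v(n) = 5 + 4*n (v(n) = (5 + 5*n) - n = 5 + 4*n)
Y(S, J) = (-328 - 8*S)*(-15 + S) (Y(S, J) = (S + (5 + 4*(-5)))*(-318 + (S*(-8) - 10)) = (S + (5 - 20))*(-318 + (-8*S - 10)) = (S - 15)*(-318 + (-10 - 8*S)) = (-15 + S)*(-328 - 8*S) = (-328 - 8*S)*(-15 + S))
84231/((-480417/Y(K, -614))) = 84231/((-480417/(4920 - 208*(-4109) - 8*(-4109)**2))) = 84231/((-480417/(4920 + 854672 - 8*16883881))) = 84231/((-480417/(4920 + 854672 - 135071048))) = 84231/((-480417/(-134211456))) = 84231/((-480417*(-1/134211456))) = 84231/(160139/44737152) = 84231*(44737152/160139) = 538322150016/22877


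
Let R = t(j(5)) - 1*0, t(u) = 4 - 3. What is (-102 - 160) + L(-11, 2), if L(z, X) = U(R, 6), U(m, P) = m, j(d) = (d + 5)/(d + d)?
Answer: -261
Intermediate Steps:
j(d) = (5 + d)/(2*d) (j(d) = (5 + d)/((2*d)) = (5 + d)*(1/(2*d)) = (5 + d)/(2*d))
t(u) = 1
R = 1 (R = 1 - 1*0 = 1 + 0 = 1)
L(z, X) = 1
(-102 - 160) + L(-11, 2) = (-102 - 160) + 1 = -262 + 1 = -261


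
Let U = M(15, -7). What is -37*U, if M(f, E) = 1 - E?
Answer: -296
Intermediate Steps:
U = 8 (U = 1 - 1*(-7) = 1 + 7 = 8)
-37*U = -37*8 = -296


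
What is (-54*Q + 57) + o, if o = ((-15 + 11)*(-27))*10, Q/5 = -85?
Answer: 24087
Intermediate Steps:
Q = -425 (Q = 5*(-85) = -425)
o = 1080 (o = -4*(-27)*10 = 108*10 = 1080)
(-54*Q + 57) + o = (-54*(-425) + 57) + 1080 = (22950 + 57) + 1080 = 23007 + 1080 = 24087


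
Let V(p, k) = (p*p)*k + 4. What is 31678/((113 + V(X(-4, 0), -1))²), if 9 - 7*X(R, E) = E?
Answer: 38029439/15972552 ≈ 2.3809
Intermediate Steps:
X(R, E) = 9/7 - E/7
V(p, k) = 4 + k*p² (V(p, k) = p²*k + 4 = k*p² + 4 = 4 + k*p²)
31678/((113 + V(X(-4, 0), -1))²) = 31678/((113 + (4 - (9/7 - ⅐*0)²))²) = 31678/((113 + (4 - (9/7 + 0)²))²) = 31678/((113 + (4 - (9/7)²))²) = 31678/((113 + (4 - 1*81/49))²) = 31678/((113 + (4 - 81/49))²) = 31678/((113 + 115/49)²) = 31678/((5652/49)²) = 31678/(31945104/2401) = 31678*(2401/31945104) = 38029439/15972552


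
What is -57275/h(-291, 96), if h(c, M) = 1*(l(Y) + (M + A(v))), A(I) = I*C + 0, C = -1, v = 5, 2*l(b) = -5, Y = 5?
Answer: -114550/177 ≈ -647.17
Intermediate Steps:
l(b) = -5/2 (l(b) = (½)*(-5) = -5/2)
A(I) = -I (A(I) = I*(-1) + 0 = -I + 0 = -I)
h(c, M) = -15/2 + M (h(c, M) = 1*(-5/2 + (M - 1*5)) = 1*(-5/2 + (M - 5)) = 1*(-5/2 + (-5 + M)) = 1*(-15/2 + M) = -15/2 + M)
-57275/h(-291, 96) = -57275/(-15/2 + 96) = -57275/177/2 = -57275*2/177 = -114550/177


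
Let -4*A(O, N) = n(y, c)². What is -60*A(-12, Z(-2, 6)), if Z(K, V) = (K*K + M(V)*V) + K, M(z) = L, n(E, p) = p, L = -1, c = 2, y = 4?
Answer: 60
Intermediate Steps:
M(z) = -1
Z(K, V) = K + K² - V (Z(K, V) = (K*K - V) + K = (K² - V) + K = K + K² - V)
A(O, N) = -1 (A(O, N) = -¼*2² = -¼*4 = -1)
-60*A(-12, Z(-2, 6)) = -60*(-1) = 60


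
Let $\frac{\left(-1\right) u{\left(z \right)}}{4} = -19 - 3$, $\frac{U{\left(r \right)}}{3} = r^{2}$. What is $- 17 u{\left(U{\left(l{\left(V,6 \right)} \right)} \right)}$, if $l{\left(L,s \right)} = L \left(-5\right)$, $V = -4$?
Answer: $-1496$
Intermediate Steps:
$l{\left(L,s \right)} = - 5 L$
$U{\left(r \right)} = 3 r^{2}$
$u{\left(z \right)} = 88$ ($u{\left(z \right)} = - 4 \left(-19 - 3\right) = \left(-4\right) \left(-22\right) = 88$)
$- 17 u{\left(U{\left(l{\left(V,6 \right)} \right)} \right)} = \left(-17\right) 88 = -1496$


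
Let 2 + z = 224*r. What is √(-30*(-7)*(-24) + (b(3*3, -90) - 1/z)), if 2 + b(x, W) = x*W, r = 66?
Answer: 3*I*√142078449470/14782 ≈ 76.498*I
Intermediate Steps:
z = 14782 (z = -2 + 224*66 = -2 + 14784 = 14782)
b(x, W) = -2 + W*x (b(x, W) = -2 + x*W = -2 + W*x)
√(-30*(-7)*(-24) + (b(3*3, -90) - 1/z)) = √(-30*(-7)*(-24) + ((-2 - 270*3) - 1/14782)) = √(210*(-24) + ((-2 - 90*9) - 1*1/14782)) = √(-5040 + ((-2 - 810) - 1/14782)) = √(-5040 + (-812 - 1/14782)) = √(-5040 - 12002985/14782) = √(-86504265/14782) = 3*I*√142078449470/14782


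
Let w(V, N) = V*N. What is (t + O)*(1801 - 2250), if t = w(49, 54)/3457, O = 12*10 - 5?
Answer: -179690249/3457 ≈ -51979.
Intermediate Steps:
w(V, N) = N*V
O = 115 (O = 120 - 5 = 115)
t = 2646/3457 (t = (54*49)/3457 = 2646*(1/3457) = 2646/3457 ≈ 0.76540)
(t + O)*(1801 - 2250) = (2646/3457 + 115)*(1801 - 2250) = (400201/3457)*(-449) = -179690249/3457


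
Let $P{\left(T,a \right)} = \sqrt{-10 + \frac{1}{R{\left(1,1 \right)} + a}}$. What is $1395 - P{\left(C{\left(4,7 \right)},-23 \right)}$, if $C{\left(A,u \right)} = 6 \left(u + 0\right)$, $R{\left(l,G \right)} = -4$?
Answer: $1395 - \frac{i \sqrt{813}}{9} \approx 1395.0 - 3.1681 i$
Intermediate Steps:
$C{\left(A,u \right)} = 6 u$
$P{\left(T,a \right)} = \sqrt{-10 + \frac{1}{-4 + a}}$
$1395 - P{\left(C{\left(4,7 \right)},-23 \right)} = 1395 - \sqrt{\frac{41 - -230}{-4 - 23}} = 1395 - \sqrt{\frac{41 + 230}{-27}} = 1395 - \sqrt{\left(- \frac{1}{27}\right) 271} = 1395 - \sqrt{- \frac{271}{27}} = 1395 - \frac{i \sqrt{813}}{9}$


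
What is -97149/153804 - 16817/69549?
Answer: -3114379223/3565638132 ≈ -0.87344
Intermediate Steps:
-97149/153804 - 16817/69549 = -97149*1/153804 - 16817*1/69549 = -32383/51268 - 16817/69549 = -3114379223/3565638132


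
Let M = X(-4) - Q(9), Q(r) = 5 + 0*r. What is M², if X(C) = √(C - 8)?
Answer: 13 - 20*I*√3 ≈ 13.0 - 34.641*I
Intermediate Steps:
Q(r) = 5 (Q(r) = 5 + 0 = 5)
X(C) = √(-8 + C)
M = -5 + 2*I*√3 (M = √(-8 - 4) - 1*5 = √(-12) - 5 = 2*I*√3 - 5 = -5 + 2*I*√3 ≈ -5.0 + 3.4641*I)
M² = (-5 + 2*I*√3)²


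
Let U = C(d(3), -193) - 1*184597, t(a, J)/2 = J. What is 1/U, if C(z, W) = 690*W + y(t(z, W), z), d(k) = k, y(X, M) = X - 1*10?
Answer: -1/318163 ≈ -3.1430e-6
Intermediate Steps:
t(a, J) = 2*J
y(X, M) = -10 + X (y(X, M) = X - 10 = -10 + X)
C(z, W) = -10 + 692*W (C(z, W) = 690*W + (-10 + 2*W) = -10 + 692*W)
U = -318163 (U = (-10 + 692*(-193)) - 1*184597 = (-10 - 133556) - 184597 = -133566 - 184597 = -318163)
1/U = 1/(-318163) = -1/318163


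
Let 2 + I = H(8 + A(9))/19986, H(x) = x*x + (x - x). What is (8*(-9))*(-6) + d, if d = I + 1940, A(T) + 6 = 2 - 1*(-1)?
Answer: 47366845/19986 ≈ 2370.0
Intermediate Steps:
A(T) = -3 (A(T) = -6 + (2 - 1*(-1)) = -6 + (2 + 1) = -6 + 3 = -3)
H(x) = x² (H(x) = x² + 0 = x²)
I = -39947/19986 (I = -2 + (8 - 3)²/19986 = -2 + 5²*(1/19986) = -2 + 25*(1/19986) = -2 + 25/19986 = -39947/19986 ≈ -1.9987)
d = 38732893/19986 (d = -39947/19986 + 1940 = 38732893/19986 ≈ 1938.0)
(8*(-9))*(-6) + d = (8*(-9))*(-6) + 38732893/19986 = -72*(-6) + 38732893/19986 = 432 + 38732893/19986 = 47366845/19986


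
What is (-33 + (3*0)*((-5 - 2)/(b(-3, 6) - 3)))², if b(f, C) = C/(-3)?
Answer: 1089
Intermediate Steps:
b(f, C) = -C/3 (b(f, C) = C*(-⅓) = -C/3)
(-33 + (3*0)*((-5 - 2)/(b(-3, 6) - 3)))² = (-33 + (3*0)*((-5 - 2)/(-⅓*6 - 3)))² = (-33 + 0*(-7/(-2 - 3)))² = (-33 + 0*(-7/(-5)))² = (-33 + 0*(-7*(-⅕)))² = (-33 + 0*(7/5))² = (-33 + 0)² = (-33)² = 1089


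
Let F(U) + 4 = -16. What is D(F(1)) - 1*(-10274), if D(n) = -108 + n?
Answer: 10146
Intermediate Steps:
F(U) = -20 (F(U) = -4 - 16 = -20)
D(F(1)) - 1*(-10274) = (-108 - 20) - 1*(-10274) = -128 + 10274 = 10146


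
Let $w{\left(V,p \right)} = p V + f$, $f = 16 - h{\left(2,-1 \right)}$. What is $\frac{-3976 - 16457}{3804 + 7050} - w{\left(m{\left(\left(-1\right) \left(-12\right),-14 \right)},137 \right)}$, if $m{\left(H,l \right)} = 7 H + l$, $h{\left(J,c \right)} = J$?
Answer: $- \frac{34754083}{3618} \approx -9605.9$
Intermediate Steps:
$m{\left(H,l \right)} = l + 7 H$
$f = 14$ ($f = 16 - 2 = 14$)
$w{\left(V,p \right)} = 14 + V p$ ($w{\left(V,p \right)} = p V + 14 = V p + 14 = 14 + V p$)
$\frac{-3976 - 16457}{3804 + 7050} - w{\left(m{\left(\left(-1\right) \left(-12\right),-14 \right)},137 \right)} = \frac{-3976 - 16457}{3804 + 7050} - \left(14 + \left(-14 + 7 \left(\left(-1\right) \left(-12\right)\right)\right) 137\right) = - \frac{20433}{10854} - \left(14 + \left(-14 + 7 \cdot 12\right) 137\right) = \left(-20433\right) \frac{1}{10854} - \left(14 + \left(-14 + 84\right) 137\right) = - \frac{6811}{3618} - \left(14 + 70 \cdot 137\right) = - \frac{6811}{3618} - \left(14 + 9590\right) = - \frac{6811}{3618} - 9604 = - \frac{34754083}{3618}$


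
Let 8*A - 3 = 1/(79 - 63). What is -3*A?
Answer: -147/128 ≈ -1.1484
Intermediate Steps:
A = 49/128 (A = 3/8 + 1/(8*(79 - 63)) = 3/8 + (1/8)/16 = 3/8 + (1/8)*(1/16) = 3/8 + 1/128 = 49/128 ≈ 0.38281)
-3*A = -3*49/128 = -147/128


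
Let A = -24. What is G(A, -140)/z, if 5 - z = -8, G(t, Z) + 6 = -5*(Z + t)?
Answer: 814/13 ≈ 62.615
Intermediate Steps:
G(t, Z) = -6 - 5*Z - 5*t (G(t, Z) = -6 - 5*(Z + t) = -6 + (-5*Z - 5*t) = -6 - 5*Z - 5*t)
z = 13 (z = 5 - 1*(-8) = 5 + 8 = 13)
G(A, -140)/z = (-6 - 5*(-140) - 5*(-24))/13 = (-6 + 700 + 120)*(1/13) = 814*(1/13) = 814/13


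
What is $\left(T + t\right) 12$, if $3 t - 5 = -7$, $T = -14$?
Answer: $-176$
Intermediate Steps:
$t = - \frac{2}{3}$ ($t = \frac{5}{3} + \frac{1}{3} \left(-7\right) = \frac{5}{3} - \frac{7}{3} = - \frac{2}{3} \approx -0.66667$)
$\left(T + t\right) 12 = \left(-14 - \frac{2}{3}\right) 12 = \left(- \frac{44}{3}\right) 12 = -176$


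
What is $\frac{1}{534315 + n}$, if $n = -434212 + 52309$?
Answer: $\frac{1}{152412} \approx 6.5612 \cdot 10^{-6}$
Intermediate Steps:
$n = -381903$
$\frac{1}{534315 + n} = \frac{1}{534315 - 381903} = \frac{1}{152412}$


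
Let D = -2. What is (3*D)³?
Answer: -216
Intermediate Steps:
(3*D)³ = (3*(-2))³ = (-6)³ = -216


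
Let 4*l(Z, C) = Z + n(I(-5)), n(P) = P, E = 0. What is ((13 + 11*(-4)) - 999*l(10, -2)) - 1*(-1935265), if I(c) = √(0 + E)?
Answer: 3865473/2 ≈ 1.9327e+6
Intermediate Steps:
I(c) = 0 (I(c) = √(0 + 0) = √0 = 0)
l(Z, C) = Z/4 (l(Z, C) = (Z + 0)/4 = Z/4)
((13 + 11*(-4)) - 999*l(10, -2)) - 1*(-1935265) = ((13 + 11*(-4)) - 999*10/4) - 1*(-1935265) = ((13 - 44) - 999*5/2) + 1935265 = (-31 - 4995/2) + 1935265 = -5057/2 + 1935265 = 3865473/2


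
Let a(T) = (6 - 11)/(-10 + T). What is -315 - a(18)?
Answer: -2515/8 ≈ -314.38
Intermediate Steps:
a(T) = -5/(-10 + T)
-315 - a(18) = -315 - (-5)/(-10 + 18) = -315 - (-5)/8 = -315 - 1*(-5/8) = -315 + 5/8 = -2515/8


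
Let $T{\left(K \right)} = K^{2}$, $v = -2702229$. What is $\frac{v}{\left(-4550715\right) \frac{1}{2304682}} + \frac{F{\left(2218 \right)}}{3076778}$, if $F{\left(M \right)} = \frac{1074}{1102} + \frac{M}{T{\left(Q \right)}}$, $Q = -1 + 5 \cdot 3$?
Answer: $\frac{344894081474738231357269}{252018381972995820} \approx 1.3685 \cdot 10^{6}$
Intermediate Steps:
$Q = 14$ ($Q = -1 + 15 = 14$)
$F{\left(M \right)} = \frac{537}{551} + \frac{M}{196}$ ($F{\left(M \right)} = \frac{1074}{1102} + \frac{M}{14^{2}} = 1074 \cdot \frac{1}{1102} + \frac{M}{196} = \frac{537}{551} + M \frac{1}{196} = \frac{537}{551} + \frac{M}{196}$)
$\frac{v}{\left(-4550715\right) \frac{1}{2304682}} + \frac{F{\left(2218 \right)}}{3076778} = - \frac{2702229}{\left(-4550715\right) \frac{1}{2304682}} + \frac{\frac{537}{551} + \frac{1}{196} \cdot 2218}{3076778} = - \frac{2702229}{\left(-4550715\right) \frac{1}{2304682}} + \left(\frac{537}{551} + \frac{1109}{98}\right) \frac{1}{3076778} = - \frac{2702229}{- \frac{4550715}{2304682}} + \frac{663685}{53998} \cdot \frac{1}{3076778} = \left(-2702229\right) \left(- \frac{2304682}{4550715}\right) + \frac{663685}{166139858444} = \frac{2075926178726}{1516905} + \frac{663685}{166139858444} = \frac{344894081474738231357269}{252018381972995820}$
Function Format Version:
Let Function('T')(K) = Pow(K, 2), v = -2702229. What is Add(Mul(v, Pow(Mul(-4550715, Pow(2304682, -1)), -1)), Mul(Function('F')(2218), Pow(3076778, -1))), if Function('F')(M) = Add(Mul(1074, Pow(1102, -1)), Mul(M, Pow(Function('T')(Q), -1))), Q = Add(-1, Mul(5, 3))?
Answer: Rational(344894081474738231357269, 252018381972995820) ≈ 1.3685e+6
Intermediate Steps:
Q = 14 (Q = Add(-1, 15) = 14)
Function('F')(M) = Add(Rational(537, 551), Mul(Rational(1, 196), M)) (Function('F')(M) = Add(Mul(1074, Pow(1102, -1)), Mul(M, Pow(Pow(14, 2), -1))) = Add(Mul(1074, Rational(1, 1102)), Mul(M, Pow(196, -1))) = Add(Rational(537, 551), Mul(M, Rational(1, 196))) = Add(Rational(537, 551), Mul(Rational(1, 196), M)))
Add(Mul(v, Pow(Mul(-4550715, Pow(2304682, -1)), -1)), Mul(Function('F')(2218), Pow(3076778, -1))) = Add(Mul(-2702229, Pow(Mul(-4550715, Pow(2304682, -1)), -1)), Mul(Add(Rational(537, 551), Mul(Rational(1, 196), 2218)), Pow(3076778, -1))) = Add(Mul(-2702229, Pow(Mul(-4550715, Rational(1, 2304682)), -1)), Mul(Add(Rational(537, 551), Rational(1109, 98)), Rational(1, 3076778))) = Add(Mul(-2702229, Pow(Rational(-4550715, 2304682), -1)), Mul(Rational(663685, 53998), Rational(1, 3076778))) = Add(Mul(-2702229, Rational(-2304682, 4550715)), Rational(663685, 166139858444)) = Add(Rational(2075926178726, 1516905), Rational(663685, 166139858444)) = Rational(344894081474738231357269, 252018381972995820)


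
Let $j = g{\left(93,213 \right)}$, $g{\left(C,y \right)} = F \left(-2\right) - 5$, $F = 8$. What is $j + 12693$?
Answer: $12672$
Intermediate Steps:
$g{\left(C,y \right)} = -21$ ($g{\left(C,y \right)} = 8 \left(-2\right) - 5 = -16 - 5 = -21$)
$j = -21$
$j + 12693 = -21 + 12693 = 12672$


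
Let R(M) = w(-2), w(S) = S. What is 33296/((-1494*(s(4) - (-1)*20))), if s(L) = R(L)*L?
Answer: -4162/2241 ≈ -1.8572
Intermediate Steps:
R(M) = -2
s(L) = -2*L
33296/((-1494*(s(4) - (-1)*20))) = 33296/((-1494*(-2*4 - (-1)*20))) = 33296/((-1494*(-8 - 1*(-20)))) = 33296/((-1494*(-8 + 20))) = 33296/((-1494*12)) = 33296/(-17928) = 33296*(-1/17928) = -4162/2241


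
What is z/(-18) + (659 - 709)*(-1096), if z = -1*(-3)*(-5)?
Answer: 328805/6 ≈ 54801.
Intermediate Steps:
z = -15 (z = 3*(-5) = -15)
z/(-18) + (659 - 709)*(-1096) = -15/(-18) + (659 - 709)*(-1096) = -15*(-1/18) - 50*(-1096) = ⅚ + 54800 = 328805/6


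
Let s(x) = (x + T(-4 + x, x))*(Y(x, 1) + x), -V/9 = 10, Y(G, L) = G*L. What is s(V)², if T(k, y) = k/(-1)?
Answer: 518400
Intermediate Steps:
T(k, y) = -k (T(k, y) = k*(-1) = -k)
V = -90 (V = -9*10 = -90)
s(x) = 8*x (s(x) = (x - (-4 + x))*(x*1 + x) = (x + (4 - x))*(x + x) = 4*(2*x) = 8*x)
s(V)² = (8*(-90))² = (-720)² = 518400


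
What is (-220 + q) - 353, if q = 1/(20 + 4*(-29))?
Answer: -55009/96 ≈ -573.01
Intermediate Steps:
q = -1/96 (q = 1/(20 - 116) = 1/(-96) = -1/96 ≈ -0.010417)
(-220 + q) - 353 = (-220 - 1/96) - 353 = -21121/96 - 353 = -55009/96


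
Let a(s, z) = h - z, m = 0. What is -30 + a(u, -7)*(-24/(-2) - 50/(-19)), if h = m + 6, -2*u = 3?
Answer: 3044/19 ≈ 160.21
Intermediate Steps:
u = -3/2 (u = -½*3 = -3/2 ≈ -1.5000)
h = 6 (h = 0 + 6 = 6)
a(s, z) = 6 - z
-30 + a(u, -7)*(-24/(-2) - 50/(-19)) = -30 + (6 - 1*(-7))*(-24/(-2) - 50/(-19)) = -30 + (6 + 7)*(-24*(-½) - 50*(-1/19)) = -30 + 13*(12 + 50/19) = -30 + 13*(278/19) = -30 + 3614/19 = 3044/19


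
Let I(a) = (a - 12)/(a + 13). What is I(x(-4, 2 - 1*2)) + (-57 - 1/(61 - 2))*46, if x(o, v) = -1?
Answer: -1857695/708 ≈ -2623.9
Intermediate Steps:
I(a) = (-12 + a)/(13 + a)
I(x(-4, 2 - 1*2)) + (-57 - 1/(61 - 2))*46 = (-12 - 1)/(13 - 1) + (-57 - 1/(61 - 2))*46 = -13/12 + (-57 - 1/59)*46 = -13/12 - 3364/59*46 = -13/12 - 154744/59 = -1857695/708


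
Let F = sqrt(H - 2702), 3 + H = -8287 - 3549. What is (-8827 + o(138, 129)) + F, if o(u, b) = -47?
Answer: -8874 + I*sqrt(14541) ≈ -8874.0 + 120.59*I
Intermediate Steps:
H = -11839 (H = -3 + (-8287 - 3549) = -3 - 11836 = -11839)
F = I*sqrt(14541) (F = sqrt(-11839 - 2702) = sqrt(-14541) = I*sqrt(14541) ≈ 120.59*I)
(-8827 + o(138, 129)) + F = (-8827 - 47) + I*sqrt(14541) = -8874 + I*sqrt(14541)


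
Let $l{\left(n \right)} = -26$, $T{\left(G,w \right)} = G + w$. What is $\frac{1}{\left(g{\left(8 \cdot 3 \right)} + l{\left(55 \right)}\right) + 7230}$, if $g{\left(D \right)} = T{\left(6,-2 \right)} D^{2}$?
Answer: $\frac{1}{9508} \approx 0.00010517$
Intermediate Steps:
$g{\left(D \right)} = 4 D^{2}$ ($g{\left(D \right)} = \left(6 - 2\right) D^{2} = 4 D^{2}$)
$\frac{1}{\left(g{\left(8 \cdot 3 \right)} + l{\left(55 \right)}\right) + 7230} = \frac{1}{\left(4 \left(8 \cdot 3\right)^{2} - 26\right) + 7230} = \frac{1}{\left(4 \cdot 24^{2} - 26\right) + 7230} = \frac{1}{\left(4 \cdot 576 - 26\right) + 7230} = \frac{1}{\left(2304 - 26\right) + 7230} = \frac{1}{2278 + 7230} = \frac{1}{9508}$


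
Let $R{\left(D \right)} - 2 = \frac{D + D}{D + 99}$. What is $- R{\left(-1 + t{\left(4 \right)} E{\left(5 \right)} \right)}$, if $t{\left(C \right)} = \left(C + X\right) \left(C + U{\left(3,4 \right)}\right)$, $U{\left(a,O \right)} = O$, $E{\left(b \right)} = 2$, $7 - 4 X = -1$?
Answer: $- \frac{289}{97} \approx -2.9794$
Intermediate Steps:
$X = 2$ ($X = \frac{7}{4} - - \frac{1}{4} = \frac{7}{4} + \frac{1}{4} = 2$)
$t{\left(C \right)} = \left(2 + C\right) \left(4 + C\right)$ ($t{\left(C \right)} = \left(C + 2\right) \left(C + 4\right) = \left(2 + C\right) \left(4 + C\right)$)
$R{\left(D \right)} = 2 + \frac{2 D}{99 + D}$ ($R{\left(D \right)} = 2 + \frac{D + D}{D + 99} = 2 + \frac{2 D}{99 + D}$)
$- R{\left(-1 + t{\left(4 \right)} E{\left(5 \right)} \right)} = - \frac{2 \left(99 + 2 \left(-1 + \left(8 + 4^{2} + 6 \cdot 4\right) 2\right)\right)}{99 - \left(1 - \left(8 + 4^{2} + 6 \cdot 4\right) 2\right)} = - \frac{2 \left(99 + 2 \left(-1 + \left(8 + 16 + 24\right) 2\right)\right)}{99 - \left(1 - \left(8 + 16 + 24\right) 2\right)} = - \frac{2 \left(99 + 2 \left(-1 + 48 \cdot 2\right)\right)}{99 + \left(-1 + 48 \cdot 2\right)} = - \frac{2 \left(99 + 2 \left(-1 + 96\right)\right)}{99 + \left(-1 + 96\right)} = - \frac{2 \left(99 + 2 \cdot 95\right)}{99 + 95} = - \frac{2 \left(99 + 190\right)}{194} = - \frac{2 \cdot 289}{194} = \left(-1\right) \frac{289}{97} = - \frac{289}{97}$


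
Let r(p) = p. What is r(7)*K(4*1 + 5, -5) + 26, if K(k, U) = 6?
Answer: 68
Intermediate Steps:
r(7)*K(4*1 + 5, -5) + 26 = 7*6 + 26 = 42 + 26 = 68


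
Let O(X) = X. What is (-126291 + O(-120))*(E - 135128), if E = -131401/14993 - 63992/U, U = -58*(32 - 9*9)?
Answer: 432830007200043/25333 ≈ 1.7086e+10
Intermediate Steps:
U = 2842 (U = -58*(32 - 81) = -58*(-49) = 2842)
E = -22980581/734657 (E = -131401/14993 - 63992/2842 = -131401*1/14993 - 63992*1/2842 = -131401/14993 - 31996/1421 = -22980581/734657 ≈ -31.281)
(-126291 + O(-120))*(E - 135128) = (-126291 - 120)*(-22980581/734657 - 135128) = -126411*(-99295711677/734657) = 432830007200043/25333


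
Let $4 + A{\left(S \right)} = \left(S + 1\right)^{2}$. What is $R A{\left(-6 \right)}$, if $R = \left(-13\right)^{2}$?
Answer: $3549$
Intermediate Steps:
$R = 169$
$A{\left(S \right)} = -4 + \left(1 + S\right)^{2}$ ($A{\left(S \right)} = -4 + \left(S + 1\right)^{2} = -4 + \left(1 + S\right)^{2}$)
$R A{\left(-6 \right)} = 169 \left(-4 + \left(1 - 6\right)^{2}\right) = 169 \left(-4 + \left(-5\right)^{2}\right) = 169 \left(-4 + 25\right) = 169 \cdot 21 = 3549$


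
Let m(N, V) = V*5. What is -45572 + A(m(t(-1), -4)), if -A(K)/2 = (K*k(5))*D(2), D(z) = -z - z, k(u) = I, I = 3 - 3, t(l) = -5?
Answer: -45572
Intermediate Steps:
m(N, V) = 5*V
I = 0
k(u) = 0
D(z) = -2*z
A(K) = 0 (A(K) = -2*K*0*(-2*2) = -0*(-4) = -2*0 = 0)
-45572 + A(m(t(-1), -4)) = -45572 + 0 = -45572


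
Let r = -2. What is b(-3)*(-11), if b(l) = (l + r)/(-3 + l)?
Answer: -55/6 ≈ -9.1667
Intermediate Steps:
b(l) = (-2 + l)/(-3 + l) (b(l) = (l - 2)/(-3 + l) = (-2 + l)/(-3 + l))
b(-3)*(-11) = ((-2 - 3)/(-3 - 3))*(-11) = (-5/(-6))*(-11) = -1/6*(-5)*(-11) = (5/6)*(-11) = -55/6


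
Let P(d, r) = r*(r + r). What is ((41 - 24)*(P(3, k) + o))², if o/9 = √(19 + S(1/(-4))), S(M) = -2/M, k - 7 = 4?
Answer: 17557039 + 3776652*√3 ≈ 2.4098e+7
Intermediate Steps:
k = 11 (k = 7 + 4 = 11)
P(d, r) = 2*r² (P(d, r) = r*(2*r) = 2*r²)
o = 27*√3 (o = 9*√(19 - 2/(1/(-4))) = 9*√(19 - 2/(-¼)) = 9*√(19 - 2*(-4)) = 9*√(19 + 8) = 9*√27 = 9*(3*√3) = 27*√3 ≈ 46.765)
((41 - 24)*(P(3, k) + o))² = ((41 - 24)*(2*11² + 27*√3))² = (17*(2*121 + 27*√3))² = (17*(242 + 27*√3))² = (4114 + 459*√3)²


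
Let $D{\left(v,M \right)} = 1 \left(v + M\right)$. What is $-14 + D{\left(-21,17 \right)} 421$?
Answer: $-1698$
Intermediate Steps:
$D{\left(v,M \right)} = M + v$ ($D{\left(v,M \right)} = 1 \left(M + v\right) = M + v$)
$-14 + D{\left(-21,17 \right)} 421 = -14 + \left(17 - 21\right) 421 = -14 - 1684 = -1698$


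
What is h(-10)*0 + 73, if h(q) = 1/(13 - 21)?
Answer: 73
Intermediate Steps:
h(q) = -⅛ (h(q) = 1/(-8) = -⅛)
h(-10)*0 + 73 = -⅛*0 + 73 = 0 + 73 = 73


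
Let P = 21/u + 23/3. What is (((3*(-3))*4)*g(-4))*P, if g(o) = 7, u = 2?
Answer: -4578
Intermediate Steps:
P = 109/6 (P = 21/2 + 23/3 = 109/6 ≈ 18.167)
(((3*(-3))*4)*g(-4))*P = (((3*(-3))*4)*7)*(109/6) = (-9*4*7)*(109/6) = -36*7*(109/6) = -252*109/6 = -4578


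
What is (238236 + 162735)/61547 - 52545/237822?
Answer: 30708579349/4879076878 ≈ 6.2939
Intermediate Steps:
(238236 + 162735)/61547 - 52545/237822 = 400971*(1/61547) - 52545*1/237822 = 400971/61547 - 17515/79274 = 30708579349/4879076878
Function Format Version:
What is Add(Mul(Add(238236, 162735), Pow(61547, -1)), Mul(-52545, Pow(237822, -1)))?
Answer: Rational(30708579349, 4879076878) ≈ 6.2939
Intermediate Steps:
Add(Mul(Add(238236, 162735), Pow(61547, -1)), Mul(-52545, Pow(237822, -1))) = Add(Mul(400971, Rational(1, 61547)), Mul(-52545, Rational(1, 237822))) = Add(Rational(400971, 61547), Rational(-17515, 79274)) = Rational(30708579349, 4879076878)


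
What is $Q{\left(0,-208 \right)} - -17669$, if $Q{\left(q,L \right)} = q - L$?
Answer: $17877$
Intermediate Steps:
$Q{\left(0,-208 \right)} - -17669 = \left(0 - -208\right) - -17669 = \left(0 + 208\right) + 17669 = 208 + 17669 = 17877$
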